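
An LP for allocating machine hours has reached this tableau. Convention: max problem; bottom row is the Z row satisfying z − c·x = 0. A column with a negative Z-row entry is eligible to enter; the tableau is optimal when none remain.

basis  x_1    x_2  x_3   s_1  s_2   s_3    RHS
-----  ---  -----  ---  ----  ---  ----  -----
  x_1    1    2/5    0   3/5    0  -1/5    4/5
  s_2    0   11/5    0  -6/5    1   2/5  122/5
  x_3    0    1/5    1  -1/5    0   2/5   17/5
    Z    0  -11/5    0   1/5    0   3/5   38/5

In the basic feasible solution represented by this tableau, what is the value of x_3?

17/5

x_3 is basic (row 3); its value is the RHS of that row, 17/5.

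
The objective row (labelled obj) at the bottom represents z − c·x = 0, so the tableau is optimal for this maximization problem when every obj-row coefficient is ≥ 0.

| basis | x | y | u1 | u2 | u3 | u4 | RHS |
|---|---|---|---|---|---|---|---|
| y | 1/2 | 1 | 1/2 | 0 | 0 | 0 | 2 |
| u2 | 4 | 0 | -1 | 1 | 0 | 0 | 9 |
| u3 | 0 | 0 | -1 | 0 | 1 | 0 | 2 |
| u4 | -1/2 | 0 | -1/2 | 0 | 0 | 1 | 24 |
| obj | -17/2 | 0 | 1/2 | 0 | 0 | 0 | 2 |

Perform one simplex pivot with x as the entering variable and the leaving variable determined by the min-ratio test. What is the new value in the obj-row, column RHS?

Ratio test on column x — row 1: 2/(1/2) = 4; row 2: 9/4 = 9/4; row 3: entry 0 ≤ 0; row 4: entry -1/2 ≤ 0. Minimum is 9/4 at row 2 (u2 leaves); pivot element 4.
Divide row 2 by 4; eliminate column x from the other rows.
obj-row update in column RHS: 2 − (-17/2)·(9/4) = 169/8.

169/8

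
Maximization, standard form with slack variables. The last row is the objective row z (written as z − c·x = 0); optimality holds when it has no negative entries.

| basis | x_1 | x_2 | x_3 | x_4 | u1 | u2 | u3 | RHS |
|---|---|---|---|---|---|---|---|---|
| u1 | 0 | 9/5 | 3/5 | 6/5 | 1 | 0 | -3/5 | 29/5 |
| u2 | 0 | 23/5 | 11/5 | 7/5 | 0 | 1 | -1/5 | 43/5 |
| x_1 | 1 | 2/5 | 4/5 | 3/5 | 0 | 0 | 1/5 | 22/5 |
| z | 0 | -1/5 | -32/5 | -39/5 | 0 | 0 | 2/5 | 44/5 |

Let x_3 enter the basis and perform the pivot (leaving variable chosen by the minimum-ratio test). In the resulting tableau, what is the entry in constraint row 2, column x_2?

23/11

Ratio test on column x_3 — row 1: (29/5)/(3/5) = 29/3; row 2: (43/5)/(11/5) = 43/11; row 3: (22/5)/(4/5) = 11/2. Minimum is 43/11 at row 2 (u2 leaves); pivot element 11/5.
Divide row 2 by 11/5; eliminate column x_3 from the other rows.
In the new row 2, the x_2 entry is the old entry divided by the pivot: (23/5)/(11/5) = 23/11.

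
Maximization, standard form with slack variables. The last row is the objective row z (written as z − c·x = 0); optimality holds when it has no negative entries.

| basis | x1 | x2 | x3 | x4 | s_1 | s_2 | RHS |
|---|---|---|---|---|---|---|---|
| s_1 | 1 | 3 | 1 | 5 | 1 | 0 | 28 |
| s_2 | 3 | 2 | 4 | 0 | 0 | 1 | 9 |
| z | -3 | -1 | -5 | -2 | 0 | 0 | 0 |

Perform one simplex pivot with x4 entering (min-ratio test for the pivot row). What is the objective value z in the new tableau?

Ratio test on column x4 — row 1: 28/5 = 28/5; row 2: entry 0 ≤ 0. Minimum is 28/5 at row 1 (s_1 leaves); pivot element 5.
Pivot on row 1; the z-row RHS becomes 0 − (-2)·(28/5) = 56/5.

56/5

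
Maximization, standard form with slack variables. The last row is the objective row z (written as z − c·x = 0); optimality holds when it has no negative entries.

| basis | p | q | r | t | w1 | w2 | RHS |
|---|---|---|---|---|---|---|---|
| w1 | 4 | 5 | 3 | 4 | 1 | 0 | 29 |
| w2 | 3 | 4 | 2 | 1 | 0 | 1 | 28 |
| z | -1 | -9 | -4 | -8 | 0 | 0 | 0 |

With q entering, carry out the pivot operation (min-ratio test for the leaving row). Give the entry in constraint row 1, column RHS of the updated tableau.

Ratio test on column q — row 1: 29/5 = 29/5; row 2: 28/4 = 7. Minimum is 29/5 at row 1 (w1 leaves); pivot element 5.
Divide row 1 by 5; eliminate column q from the other rows.
In the new row 1, the RHS entry is the old entry divided by the pivot: 29/5 = 29/5.

29/5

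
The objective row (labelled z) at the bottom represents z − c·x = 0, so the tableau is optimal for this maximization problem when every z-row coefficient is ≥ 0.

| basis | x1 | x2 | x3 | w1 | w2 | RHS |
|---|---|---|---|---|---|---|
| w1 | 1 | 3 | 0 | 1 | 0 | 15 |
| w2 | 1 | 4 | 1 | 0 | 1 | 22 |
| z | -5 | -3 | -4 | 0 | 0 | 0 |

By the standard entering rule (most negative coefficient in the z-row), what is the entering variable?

x1

Negative z-row entries: x1: -5, x2: -3, x3: -4.
The most negative is -5 in column x1, so x1 enters.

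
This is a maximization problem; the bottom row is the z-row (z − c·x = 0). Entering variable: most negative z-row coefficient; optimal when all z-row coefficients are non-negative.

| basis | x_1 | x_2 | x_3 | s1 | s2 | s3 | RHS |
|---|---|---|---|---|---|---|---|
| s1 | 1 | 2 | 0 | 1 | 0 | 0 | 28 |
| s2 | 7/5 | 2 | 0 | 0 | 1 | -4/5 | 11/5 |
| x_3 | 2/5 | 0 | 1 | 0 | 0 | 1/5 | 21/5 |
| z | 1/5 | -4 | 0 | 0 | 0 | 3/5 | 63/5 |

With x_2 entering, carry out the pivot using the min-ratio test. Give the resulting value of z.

17

Ratio test on column x_2 — row 1: 28/2 = 14; row 2: (11/5)/2 = 11/10; row 3: entry 0 ≤ 0. Minimum is 11/10 at row 2 (s2 leaves); pivot element 2.
Pivot on row 2; the z-row RHS becomes 63/5 − (-4)·(11/10) = 17.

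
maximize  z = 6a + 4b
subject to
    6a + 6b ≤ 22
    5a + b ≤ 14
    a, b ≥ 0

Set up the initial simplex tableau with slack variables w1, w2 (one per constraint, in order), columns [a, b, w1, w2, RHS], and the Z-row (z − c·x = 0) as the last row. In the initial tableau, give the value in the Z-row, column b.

-4

The Z-row carries the negated objective coefficients: the b entry is -4.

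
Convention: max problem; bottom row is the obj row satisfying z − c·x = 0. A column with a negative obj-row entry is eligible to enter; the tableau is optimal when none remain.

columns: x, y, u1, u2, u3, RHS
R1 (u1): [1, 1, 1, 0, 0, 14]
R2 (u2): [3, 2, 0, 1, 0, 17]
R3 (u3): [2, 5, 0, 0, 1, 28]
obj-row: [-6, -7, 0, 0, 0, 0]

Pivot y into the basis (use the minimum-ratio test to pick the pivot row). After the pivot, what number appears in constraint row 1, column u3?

-1/5

Ratio test on column y — row 1: 14/1 = 14; row 2: 17/2 = 17/2; row 3: 28/5 = 28/5. Minimum is 28/5 at row 3 (u3 leaves); pivot element 5.
Divide row 3 by 5; eliminate column y from the other rows.
Row 1 update in column u3: 0 − 1·(1/5) = -1/5.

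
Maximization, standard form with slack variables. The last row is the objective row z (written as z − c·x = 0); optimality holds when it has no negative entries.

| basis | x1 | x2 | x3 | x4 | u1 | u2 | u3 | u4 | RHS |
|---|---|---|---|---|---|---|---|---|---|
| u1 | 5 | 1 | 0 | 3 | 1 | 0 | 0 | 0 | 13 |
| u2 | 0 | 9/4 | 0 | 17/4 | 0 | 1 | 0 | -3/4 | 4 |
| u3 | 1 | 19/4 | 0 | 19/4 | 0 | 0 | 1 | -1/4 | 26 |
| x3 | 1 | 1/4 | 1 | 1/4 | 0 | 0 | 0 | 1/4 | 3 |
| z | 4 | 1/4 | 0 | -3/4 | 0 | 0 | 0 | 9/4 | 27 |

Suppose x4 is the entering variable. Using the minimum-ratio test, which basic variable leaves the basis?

u2

Column x4 entries and ratios — u1: 13/3 = 13/3; u2: 4/(17/4) = 16/17; u3: 26/(19/4) = 104/19; x3: 3/(1/4) = 12.
Smallest ratio is 16/17 in the row of u2, so u2 leaves.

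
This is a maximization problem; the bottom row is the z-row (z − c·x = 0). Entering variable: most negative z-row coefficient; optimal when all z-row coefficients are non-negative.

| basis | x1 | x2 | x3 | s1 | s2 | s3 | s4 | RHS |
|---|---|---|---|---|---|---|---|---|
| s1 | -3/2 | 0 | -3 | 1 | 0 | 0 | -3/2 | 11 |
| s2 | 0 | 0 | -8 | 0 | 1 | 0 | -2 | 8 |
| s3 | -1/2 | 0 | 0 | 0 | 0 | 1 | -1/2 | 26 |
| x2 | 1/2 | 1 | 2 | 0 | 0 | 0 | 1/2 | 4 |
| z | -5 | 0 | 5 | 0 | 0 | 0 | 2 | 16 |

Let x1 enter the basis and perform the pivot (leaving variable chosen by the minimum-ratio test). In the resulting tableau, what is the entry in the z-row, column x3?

25

Ratio test on column x1 — row 1: entry -3/2 ≤ 0; row 2: entry 0 ≤ 0; row 3: entry -1/2 ≤ 0; row 4: 4/(1/2) = 8. Minimum is 8 at row 4 (x2 leaves); pivot element 1/2.
Divide row 4 by 1/2; eliminate column x1 from the other rows.
z-row update in column x3: 5 − (-5)·4 = 25.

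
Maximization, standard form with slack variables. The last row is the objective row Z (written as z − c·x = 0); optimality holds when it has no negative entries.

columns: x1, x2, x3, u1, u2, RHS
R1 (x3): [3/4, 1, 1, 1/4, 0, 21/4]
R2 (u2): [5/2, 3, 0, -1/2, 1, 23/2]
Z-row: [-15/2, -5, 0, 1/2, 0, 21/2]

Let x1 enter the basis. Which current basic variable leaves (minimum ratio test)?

Column x1 entries and ratios — x3: (21/4)/(3/4) = 7; u2: (23/2)/(5/2) = 23/5.
Smallest ratio is 23/5 in the row of u2, so u2 leaves.

u2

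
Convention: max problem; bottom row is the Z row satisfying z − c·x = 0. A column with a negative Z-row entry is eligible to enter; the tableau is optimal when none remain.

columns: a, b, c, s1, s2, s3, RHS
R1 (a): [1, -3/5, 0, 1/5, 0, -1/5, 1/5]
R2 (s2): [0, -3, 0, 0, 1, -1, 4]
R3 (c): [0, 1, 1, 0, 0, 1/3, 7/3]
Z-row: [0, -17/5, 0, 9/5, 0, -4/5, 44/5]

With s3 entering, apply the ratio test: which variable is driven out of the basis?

c

Column s3 entries and ratios — a: -1/5 ≤ 0, skip; s2: -1 ≤ 0, skip; c: (7/3)/(1/3) = 7.
Smallest ratio is 7 in the row of c, so c leaves.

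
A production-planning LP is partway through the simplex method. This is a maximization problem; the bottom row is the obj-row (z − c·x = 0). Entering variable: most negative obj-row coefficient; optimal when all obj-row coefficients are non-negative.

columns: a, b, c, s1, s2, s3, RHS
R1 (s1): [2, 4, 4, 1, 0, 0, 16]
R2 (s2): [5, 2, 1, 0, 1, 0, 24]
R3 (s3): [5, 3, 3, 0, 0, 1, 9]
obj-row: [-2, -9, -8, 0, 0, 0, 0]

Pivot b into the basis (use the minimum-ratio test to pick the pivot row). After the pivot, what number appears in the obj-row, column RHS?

Ratio test on column b — row 1: 16/4 = 4; row 2: 24/2 = 12; row 3: 9/3 = 3. Minimum is 3 at row 3 (s3 leaves); pivot element 3.
Divide row 3 by 3; eliminate column b from the other rows.
obj-row update in column RHS: 0 − (-9)·3 = 27.

27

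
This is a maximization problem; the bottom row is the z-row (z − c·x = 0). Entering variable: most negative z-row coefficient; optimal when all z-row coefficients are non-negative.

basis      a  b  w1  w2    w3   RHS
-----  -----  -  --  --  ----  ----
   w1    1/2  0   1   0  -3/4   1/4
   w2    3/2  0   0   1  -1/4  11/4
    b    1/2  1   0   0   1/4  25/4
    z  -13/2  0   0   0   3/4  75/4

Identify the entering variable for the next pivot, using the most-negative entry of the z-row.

a

Negative z-row entries: a: -13/2.
The most negative is -13/2 in column a, so a enters.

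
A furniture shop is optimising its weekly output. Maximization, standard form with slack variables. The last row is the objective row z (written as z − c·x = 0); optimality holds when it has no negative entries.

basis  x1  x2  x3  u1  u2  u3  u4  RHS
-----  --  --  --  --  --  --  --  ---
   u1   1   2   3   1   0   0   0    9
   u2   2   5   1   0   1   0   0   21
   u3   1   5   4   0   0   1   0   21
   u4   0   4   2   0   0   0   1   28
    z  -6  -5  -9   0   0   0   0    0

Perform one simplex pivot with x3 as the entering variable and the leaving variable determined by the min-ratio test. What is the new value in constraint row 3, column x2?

Ratio test on column x3 — row 1: 9/3 = 3; row 2: 21/1 = 21; row 3: 21/4 = 21/4; row 4: 28/2 = 14. Minimum is 3 at row 1 (u1 leaves); pivot element 3.
Divide row 1 by 3; eliminate column x3 from the other rows.
Row 3 update in column x2: 5 − 4·(2/3) = 7/3.

7/3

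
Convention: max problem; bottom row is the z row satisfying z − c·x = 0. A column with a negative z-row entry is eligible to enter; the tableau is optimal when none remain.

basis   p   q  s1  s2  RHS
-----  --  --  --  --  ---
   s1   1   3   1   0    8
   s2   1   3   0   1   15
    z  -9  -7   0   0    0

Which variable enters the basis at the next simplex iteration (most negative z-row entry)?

p

Negative z-row entries: p: -9, q: -7.
The most negative is -9 in column p, so p enters.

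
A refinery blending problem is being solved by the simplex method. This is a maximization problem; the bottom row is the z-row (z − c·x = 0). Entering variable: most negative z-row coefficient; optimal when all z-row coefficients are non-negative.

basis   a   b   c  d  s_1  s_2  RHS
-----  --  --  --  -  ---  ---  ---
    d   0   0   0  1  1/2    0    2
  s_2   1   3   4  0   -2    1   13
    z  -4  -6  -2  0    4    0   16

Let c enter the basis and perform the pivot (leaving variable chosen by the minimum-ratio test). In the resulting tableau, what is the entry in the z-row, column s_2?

Ratio test on column c — row 1: entry 0 ≤ 0; row 2: 13/4 = 13/4. Minimum is 13/4 at row 2 (s_2 leaves); pivot element 4.
Divide row 2 by 4; eliminate column c from the other rows.
z-row update in column s_2: 0 − (-2)·(1/4) = 1/2.

1/2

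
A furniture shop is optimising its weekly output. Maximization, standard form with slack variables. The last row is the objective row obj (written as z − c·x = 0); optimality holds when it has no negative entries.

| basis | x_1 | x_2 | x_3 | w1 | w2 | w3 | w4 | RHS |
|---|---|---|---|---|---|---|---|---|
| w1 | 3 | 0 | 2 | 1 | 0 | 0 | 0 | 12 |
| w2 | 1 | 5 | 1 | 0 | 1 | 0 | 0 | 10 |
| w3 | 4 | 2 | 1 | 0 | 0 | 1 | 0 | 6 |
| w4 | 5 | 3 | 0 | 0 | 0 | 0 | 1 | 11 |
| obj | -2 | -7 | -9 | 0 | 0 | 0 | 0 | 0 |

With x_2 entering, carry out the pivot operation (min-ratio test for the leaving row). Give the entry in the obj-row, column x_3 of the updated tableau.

Ratio test on column x_2 — row 1: entry 0 ≤ 0; row 2: 10/5 = 2; row 3: 6/2 = 3; row 4: 11/3 = 11/3. Minimum is 2 at row 2 (w2 leaves); pivot element 5.
Divide row 2 by 5; eliminate column x_2 from the other rows.
obj-row update in column x_3: -9 − (-7)·(1/5) = -38/5.

-38/5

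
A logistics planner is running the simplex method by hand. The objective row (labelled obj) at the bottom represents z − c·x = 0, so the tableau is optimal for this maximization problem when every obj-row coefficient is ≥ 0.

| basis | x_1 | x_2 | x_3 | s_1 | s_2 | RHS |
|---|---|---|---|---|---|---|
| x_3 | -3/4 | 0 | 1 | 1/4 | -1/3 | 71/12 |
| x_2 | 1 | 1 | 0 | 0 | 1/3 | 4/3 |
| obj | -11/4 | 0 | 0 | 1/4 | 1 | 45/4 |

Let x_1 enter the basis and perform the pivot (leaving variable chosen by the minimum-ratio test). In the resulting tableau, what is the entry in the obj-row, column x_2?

11/4

Ratio test on column x_1 — row 1: entry -3/4 ≤ 0; row 2: (4/3)/1 = 4/3. Minimum is 4/3 at row 2 (x_2 leaves); pivot element 1.
Divide row 2 by 1; eliminate column x_1 from the other rows.
obj-row update in column x_2: 0 − (-11/4)·1 = 11/4.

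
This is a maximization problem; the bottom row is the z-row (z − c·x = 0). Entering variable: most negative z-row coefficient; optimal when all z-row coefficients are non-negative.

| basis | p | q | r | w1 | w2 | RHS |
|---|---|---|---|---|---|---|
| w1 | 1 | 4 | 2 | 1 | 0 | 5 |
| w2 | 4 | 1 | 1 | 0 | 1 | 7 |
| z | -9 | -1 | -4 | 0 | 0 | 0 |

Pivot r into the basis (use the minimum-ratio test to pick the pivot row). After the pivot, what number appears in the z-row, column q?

Ratio test on column r — row 1: 5/2 = 5/2; row 2: 7/1 = 7. Minimum is 5/2 at row 1 (w1 leaves); pivot element 2.
Divide row 1 by 2; eliminate column r from the other rows.
z-row update in column q: -1 − (-4)·2 = 7.

7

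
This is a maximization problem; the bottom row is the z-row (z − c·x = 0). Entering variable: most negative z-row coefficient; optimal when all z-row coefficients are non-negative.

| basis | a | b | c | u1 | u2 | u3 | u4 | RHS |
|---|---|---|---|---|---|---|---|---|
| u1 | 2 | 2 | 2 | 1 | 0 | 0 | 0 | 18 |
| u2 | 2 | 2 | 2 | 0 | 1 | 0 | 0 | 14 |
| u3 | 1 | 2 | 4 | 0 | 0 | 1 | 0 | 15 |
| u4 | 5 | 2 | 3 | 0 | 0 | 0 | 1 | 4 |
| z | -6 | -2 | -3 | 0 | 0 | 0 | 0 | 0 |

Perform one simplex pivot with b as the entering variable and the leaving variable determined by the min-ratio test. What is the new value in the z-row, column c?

0

Ratio test on column b — row 1: 18/2 = 9; row 2: 14/2 = 7; row 3: 15/2 = 15/2; row 4: 4/2 = 2. Minimum is 2 at row 4 (u4 leaves); pivot element 2.
Divide row 4 by 2; eliminate column b from the other rows.
z-row update in column c: -3 − (-2)·(3/2) = 0.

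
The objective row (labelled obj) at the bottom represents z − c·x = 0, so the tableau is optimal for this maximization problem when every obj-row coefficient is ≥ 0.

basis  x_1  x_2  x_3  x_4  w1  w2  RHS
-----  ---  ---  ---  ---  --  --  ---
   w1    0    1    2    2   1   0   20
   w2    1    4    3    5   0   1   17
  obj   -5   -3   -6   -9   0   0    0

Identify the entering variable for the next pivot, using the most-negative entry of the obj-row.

x_4

Negative obj-row entries: x_1: -5, x_2: -3, x_3: -6, x_4: -9.
The most negative is -9 in column x_4, so x_4 enters.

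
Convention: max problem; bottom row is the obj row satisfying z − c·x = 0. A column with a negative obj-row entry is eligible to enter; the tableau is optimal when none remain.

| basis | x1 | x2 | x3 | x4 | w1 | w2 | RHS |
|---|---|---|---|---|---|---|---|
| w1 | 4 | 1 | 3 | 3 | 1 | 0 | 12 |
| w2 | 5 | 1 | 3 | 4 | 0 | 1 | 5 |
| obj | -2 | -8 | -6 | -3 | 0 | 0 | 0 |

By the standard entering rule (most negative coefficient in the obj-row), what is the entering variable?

x2

Negative obj-row entries: x1: -2, x2: -8, x3: -6, x4: -3.
The most negative is -8 in column x2, so x2 enters.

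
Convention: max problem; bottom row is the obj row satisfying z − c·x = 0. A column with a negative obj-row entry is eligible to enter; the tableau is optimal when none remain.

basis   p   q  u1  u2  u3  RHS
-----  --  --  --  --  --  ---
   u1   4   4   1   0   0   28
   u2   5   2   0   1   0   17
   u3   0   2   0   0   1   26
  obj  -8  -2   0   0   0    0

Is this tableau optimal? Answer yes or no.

The obj-row has a negative entry -8 in column p, so it is not optimal.

no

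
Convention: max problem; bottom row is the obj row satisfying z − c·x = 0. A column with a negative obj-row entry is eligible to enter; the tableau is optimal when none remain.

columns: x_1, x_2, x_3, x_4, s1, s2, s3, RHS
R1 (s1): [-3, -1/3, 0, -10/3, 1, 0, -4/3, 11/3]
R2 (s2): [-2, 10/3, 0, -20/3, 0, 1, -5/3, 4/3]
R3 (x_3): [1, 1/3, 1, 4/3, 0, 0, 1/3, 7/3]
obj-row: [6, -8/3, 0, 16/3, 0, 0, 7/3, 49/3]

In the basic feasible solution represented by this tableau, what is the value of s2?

4/3

s2 is basic (row 2); its value is the RHS of that row, 4/3.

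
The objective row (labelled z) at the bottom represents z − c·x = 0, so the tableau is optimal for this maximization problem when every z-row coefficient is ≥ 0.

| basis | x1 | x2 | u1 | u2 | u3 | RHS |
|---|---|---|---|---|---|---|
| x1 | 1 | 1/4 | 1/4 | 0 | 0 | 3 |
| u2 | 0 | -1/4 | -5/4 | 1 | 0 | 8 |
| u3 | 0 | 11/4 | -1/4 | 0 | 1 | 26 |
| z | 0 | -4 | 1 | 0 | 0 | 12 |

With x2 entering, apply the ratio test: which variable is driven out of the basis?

Column x2 entries and ratios — x1: 3/(1/4) = 12; u2: -1/4 ≤ 0, skip; u3: 26/(11/4) = 104/11.
Smallest ratio is 104/11 in the row of u3, so u3 leaves.

u3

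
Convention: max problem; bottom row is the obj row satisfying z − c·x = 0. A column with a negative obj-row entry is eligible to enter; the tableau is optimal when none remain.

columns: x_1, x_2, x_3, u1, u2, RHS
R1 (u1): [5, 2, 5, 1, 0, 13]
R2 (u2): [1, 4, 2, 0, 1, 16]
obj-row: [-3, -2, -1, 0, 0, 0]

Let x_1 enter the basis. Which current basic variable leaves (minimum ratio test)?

u1

Column x_1 entries and ratios — u1: 13/5 = 13/5; u2: 16/1 = 16.
Smallest ratio is 13/5 in the row of u1, so u1 leaves.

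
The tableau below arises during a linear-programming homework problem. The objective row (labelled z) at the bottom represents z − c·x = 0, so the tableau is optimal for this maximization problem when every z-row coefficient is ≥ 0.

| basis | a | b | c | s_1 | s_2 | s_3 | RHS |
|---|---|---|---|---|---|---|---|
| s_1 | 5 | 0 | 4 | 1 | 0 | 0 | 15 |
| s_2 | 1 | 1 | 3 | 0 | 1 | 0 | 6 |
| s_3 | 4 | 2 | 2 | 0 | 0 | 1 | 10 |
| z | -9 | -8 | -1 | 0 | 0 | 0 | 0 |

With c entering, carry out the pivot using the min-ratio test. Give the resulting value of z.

Ratio test on column c — row 1: 15/4 = 15/4; row 2: 6/3 = 2; row 3: 10/2 = 5. Minimum is 2 at row 2 (s_2 leaves); pivot element 3.
Pivot on row 2; the z-row RHS becomes 0 − (-1)·2 = 2.

2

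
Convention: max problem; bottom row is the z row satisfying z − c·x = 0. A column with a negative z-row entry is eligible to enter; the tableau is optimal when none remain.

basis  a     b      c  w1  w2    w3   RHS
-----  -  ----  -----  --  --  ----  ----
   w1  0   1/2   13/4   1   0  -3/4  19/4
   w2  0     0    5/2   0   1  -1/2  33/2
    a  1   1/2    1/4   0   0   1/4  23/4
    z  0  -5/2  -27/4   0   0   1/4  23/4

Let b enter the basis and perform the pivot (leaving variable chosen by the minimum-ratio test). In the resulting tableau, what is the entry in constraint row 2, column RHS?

33/2

Ratio test on column b — row 1: (19/4)/(1/2) = 19/2; row 2: entry 0 ≤ 0; row 3: (23/4)/(1/2) = 23/2. Minimum is 19/2 at row 1 (w1 leaves); pivot element 1/2.
Divide row 1 by 1/2; eliminate column b from the other rows.
Row 2 update in column RHS: 33/2 − 0·(19/2) = 33/2.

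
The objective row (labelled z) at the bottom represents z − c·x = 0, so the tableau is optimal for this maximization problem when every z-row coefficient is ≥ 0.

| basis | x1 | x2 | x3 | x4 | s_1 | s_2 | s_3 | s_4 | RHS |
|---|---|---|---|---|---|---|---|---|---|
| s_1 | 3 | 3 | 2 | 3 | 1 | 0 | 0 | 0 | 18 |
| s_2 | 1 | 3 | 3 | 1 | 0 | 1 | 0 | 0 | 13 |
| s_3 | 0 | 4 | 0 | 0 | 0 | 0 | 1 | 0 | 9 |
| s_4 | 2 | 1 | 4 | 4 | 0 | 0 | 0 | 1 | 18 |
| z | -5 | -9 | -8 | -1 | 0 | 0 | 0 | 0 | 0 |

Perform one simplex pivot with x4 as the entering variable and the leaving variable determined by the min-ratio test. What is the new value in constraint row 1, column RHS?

9/2

Ratio test on column x4 — row 1: 18/3 = 6; row 2: 13/1 = 13; row 3: entry 0 ≤ 0; row 4: 18/4 = 9/2. Minimum is 9/2 at row 4 (s_4 leaves); pivot element 4.
Divide row 4 by 4; eliminate column x4 from the other rows.
Row 1 update in column RHS: 18 − 3·(9/2) = 9/2.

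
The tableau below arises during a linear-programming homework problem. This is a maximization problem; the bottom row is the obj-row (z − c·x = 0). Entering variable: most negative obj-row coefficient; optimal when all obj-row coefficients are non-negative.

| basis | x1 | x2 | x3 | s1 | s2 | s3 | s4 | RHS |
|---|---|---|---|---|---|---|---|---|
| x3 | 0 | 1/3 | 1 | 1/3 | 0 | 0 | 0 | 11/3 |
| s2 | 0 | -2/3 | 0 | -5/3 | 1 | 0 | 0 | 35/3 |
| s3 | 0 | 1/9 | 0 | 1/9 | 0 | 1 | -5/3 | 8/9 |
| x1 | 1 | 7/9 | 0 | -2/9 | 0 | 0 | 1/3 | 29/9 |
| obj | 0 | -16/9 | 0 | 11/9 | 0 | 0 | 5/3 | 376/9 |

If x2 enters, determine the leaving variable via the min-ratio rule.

Column x2 entries and ratios — x3: (11/3)/(1/3) = 11; s2: -2/3 ≤ 0, skip; s3: (8/9)/(1/9) = 8; x1: (29/9)/(7/9) = 29/7.
Smallest ratio is 29/7 in the row of x1, so x1 leaves.

x1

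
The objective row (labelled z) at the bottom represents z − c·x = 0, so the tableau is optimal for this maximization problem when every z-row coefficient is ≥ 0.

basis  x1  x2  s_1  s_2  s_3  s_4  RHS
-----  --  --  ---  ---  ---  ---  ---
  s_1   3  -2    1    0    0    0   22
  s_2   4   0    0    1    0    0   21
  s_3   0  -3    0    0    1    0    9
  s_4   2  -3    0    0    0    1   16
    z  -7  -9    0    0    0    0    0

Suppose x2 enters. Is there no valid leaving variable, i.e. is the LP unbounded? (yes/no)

Every constraint-row entry in column x2 is ≤ 0, so increasing x2 is unbounded.

yes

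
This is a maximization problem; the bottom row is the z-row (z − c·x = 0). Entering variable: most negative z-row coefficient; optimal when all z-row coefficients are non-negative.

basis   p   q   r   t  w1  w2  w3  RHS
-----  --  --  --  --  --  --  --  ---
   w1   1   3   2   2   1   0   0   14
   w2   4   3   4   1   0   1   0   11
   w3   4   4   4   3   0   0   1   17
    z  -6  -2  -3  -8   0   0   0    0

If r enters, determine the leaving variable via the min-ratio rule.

w2

Column r entries and ratios — w1: 14/2 = 7; w2: 11/4 = 11/4; w3: 17/4 = 17/4.
Smallest ratio is 11/4 in the row of w2, so w2 leaves.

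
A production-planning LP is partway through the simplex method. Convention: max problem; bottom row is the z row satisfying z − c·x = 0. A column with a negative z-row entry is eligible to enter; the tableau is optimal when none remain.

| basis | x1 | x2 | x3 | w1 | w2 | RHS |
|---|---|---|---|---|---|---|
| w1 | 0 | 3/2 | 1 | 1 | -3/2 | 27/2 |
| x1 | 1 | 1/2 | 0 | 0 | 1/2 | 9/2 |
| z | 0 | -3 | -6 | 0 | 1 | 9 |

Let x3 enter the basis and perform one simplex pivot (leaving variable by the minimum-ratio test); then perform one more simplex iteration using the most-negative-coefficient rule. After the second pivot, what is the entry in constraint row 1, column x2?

Ratio test on column x3 — row 1: (27/2)/1 = 27/2; row 2: entry 0 ≤ 0. Minimum is 27/2 at row 1 (w1 leaves); pivot element 1.
Divide row 1 by 1; eliminate column x3 from the other rows.
Second iteration: most negative z-row entry is -8 in column w2, so w2 enters.
Ratio test on column w2 — row 1: entry -3/2 ≤ 0; row 2: (9/2)/(1/2) = 9. Minimum is 9 at row 2 (x1 leaves); pivot element 1/2.
Divide row 2 by 1/2; eliminate column w2 from the other rows.
After both pivots, the entry at constraint row 1, column x2 is 3.

3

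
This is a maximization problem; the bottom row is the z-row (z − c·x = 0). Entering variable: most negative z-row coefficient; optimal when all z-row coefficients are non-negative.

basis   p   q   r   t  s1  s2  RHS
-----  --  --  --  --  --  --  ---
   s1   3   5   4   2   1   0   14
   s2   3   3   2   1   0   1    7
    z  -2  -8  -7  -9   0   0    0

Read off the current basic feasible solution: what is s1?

14

s1 is basic (row 1); its value is the RHS of that row, 14.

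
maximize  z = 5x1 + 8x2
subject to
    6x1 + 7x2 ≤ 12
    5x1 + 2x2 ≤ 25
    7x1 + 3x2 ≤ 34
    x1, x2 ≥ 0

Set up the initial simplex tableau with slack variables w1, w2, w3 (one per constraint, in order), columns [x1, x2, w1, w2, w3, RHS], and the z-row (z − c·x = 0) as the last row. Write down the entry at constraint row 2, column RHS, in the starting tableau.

25

The RHS of constraint 2 is b_2 = 25.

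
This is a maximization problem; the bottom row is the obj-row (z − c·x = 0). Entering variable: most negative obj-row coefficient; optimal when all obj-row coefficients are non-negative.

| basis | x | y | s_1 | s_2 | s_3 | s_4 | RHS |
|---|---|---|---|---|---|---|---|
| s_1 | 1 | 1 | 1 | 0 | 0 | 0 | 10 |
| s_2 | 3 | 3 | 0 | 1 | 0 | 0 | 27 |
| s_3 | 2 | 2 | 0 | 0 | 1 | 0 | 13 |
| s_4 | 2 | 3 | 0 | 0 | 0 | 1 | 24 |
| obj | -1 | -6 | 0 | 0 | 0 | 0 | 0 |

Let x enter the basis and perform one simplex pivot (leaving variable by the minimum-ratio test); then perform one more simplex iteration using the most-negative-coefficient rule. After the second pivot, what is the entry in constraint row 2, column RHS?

15/2

Ratio test on column x — row 1: 10/1 = 10; row 2: 27/3 = 9; row 3: 13/2 = 13/2; row 4: 24/2 = 12. Minimum is 13/2 at row 3 (s_3 leaves); pivot element 2.
Divide row 3 by 2; eliminate column x from the other rows.
Second iteration: most negative obj-row entry is -5 in column y, so y enters.
Ratio test on column y — row 1: entry 0 ≤ 0; row 2: entry 0 ≤ 0; row 3: (13/2)/1 = 13/2; row 4: 11/1 = 11. Minimum is 13/2 at row 3 (x leaves); pivot element 1.
Divide row 3 by 1; eliminate column y from the other rows.
After both pivots, the entry at constraint row 2, column RHS is 15/2.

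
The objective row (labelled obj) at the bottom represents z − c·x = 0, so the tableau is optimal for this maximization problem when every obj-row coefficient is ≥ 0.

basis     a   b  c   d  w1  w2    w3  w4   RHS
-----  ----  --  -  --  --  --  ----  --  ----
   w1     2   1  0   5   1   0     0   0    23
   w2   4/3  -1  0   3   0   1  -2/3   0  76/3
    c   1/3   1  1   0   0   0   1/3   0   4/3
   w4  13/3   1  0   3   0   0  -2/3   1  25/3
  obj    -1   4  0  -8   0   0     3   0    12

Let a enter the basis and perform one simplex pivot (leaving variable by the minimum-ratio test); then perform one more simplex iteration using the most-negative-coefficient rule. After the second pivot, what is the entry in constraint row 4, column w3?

Ratio test on column a — row 1: 23/2 = 23/2; row 2: (76/3)/(4/3) = 19; row 3: (4/3)/(1/3) = 4; row 4: (25/3)/(13/3) = 25/13. Minimum is 25/13 at row 4 (w4 leaves); pivot element 13/3.
Divide row 4 by 13/3; eliminate column a from the other rows.
Second iteration: most negative obj-row entry is -95/13 in column d, so d enters.
Ratio test on column d — row 1: (249/13)/(47/13) = 249/47; row 2: (296/13)/(27/13) = 296/27; row 3: entry -3/13 ≤ 0; row 4: (25/13)/(9/13) = 25/9. Minimum is 25/9 at row 4 (a leaves); pivot element 9/13.
Divide row 4 by 9/13; eliminate column d from the other rows.
After both pivots, the entry at constraint row 4, column w3 is -2/9.

-2/9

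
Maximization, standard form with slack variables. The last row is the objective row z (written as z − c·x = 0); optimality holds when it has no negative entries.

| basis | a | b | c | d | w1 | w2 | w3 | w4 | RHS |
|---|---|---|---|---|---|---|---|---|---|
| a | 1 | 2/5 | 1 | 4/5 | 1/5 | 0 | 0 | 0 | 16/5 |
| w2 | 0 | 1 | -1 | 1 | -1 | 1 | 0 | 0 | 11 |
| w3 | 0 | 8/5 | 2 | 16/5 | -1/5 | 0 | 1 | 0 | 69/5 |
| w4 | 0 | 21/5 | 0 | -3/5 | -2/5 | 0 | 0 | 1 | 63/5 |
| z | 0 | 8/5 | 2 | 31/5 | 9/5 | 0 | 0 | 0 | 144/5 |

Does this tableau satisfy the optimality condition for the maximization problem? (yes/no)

yes

Every z-row coefficient is ≥ 0, so the tableau is optimal.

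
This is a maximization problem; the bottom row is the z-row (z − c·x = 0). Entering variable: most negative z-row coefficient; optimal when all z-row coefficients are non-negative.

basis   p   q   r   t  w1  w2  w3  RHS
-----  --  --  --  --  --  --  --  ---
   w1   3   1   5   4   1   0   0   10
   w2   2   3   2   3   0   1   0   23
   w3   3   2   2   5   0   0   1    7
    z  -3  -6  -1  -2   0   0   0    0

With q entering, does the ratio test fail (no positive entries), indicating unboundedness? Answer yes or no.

Column q has positive entries in row(s) 1, 2, 3, so the ratio test bounds it — not unbounded.

no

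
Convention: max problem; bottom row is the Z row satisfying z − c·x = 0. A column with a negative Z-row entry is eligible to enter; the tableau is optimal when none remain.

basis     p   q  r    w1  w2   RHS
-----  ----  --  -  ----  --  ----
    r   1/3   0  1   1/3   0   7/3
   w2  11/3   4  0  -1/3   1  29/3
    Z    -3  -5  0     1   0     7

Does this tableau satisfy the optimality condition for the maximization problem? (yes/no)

The Z-row has a negative entry -5 in column q, so it is not optimal.

no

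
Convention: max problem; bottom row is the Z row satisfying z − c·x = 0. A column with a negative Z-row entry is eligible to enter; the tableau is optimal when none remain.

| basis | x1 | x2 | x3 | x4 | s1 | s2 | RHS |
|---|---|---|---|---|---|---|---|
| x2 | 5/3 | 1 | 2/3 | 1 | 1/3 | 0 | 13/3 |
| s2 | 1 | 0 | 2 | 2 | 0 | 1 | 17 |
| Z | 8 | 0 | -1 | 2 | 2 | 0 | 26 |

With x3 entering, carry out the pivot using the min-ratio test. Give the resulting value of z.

65/2

Ratio test on column x3 — row 1: (13/3)/(2/3) = 13/2; row 2: 17/2 = 17/2. Minimum is 13/2 at row 1 (x2 leaves); pivot element 2/3.
Pivot on row 1; the Z-row RHS becomes 26 − (-1)·(13/2) = 65/2.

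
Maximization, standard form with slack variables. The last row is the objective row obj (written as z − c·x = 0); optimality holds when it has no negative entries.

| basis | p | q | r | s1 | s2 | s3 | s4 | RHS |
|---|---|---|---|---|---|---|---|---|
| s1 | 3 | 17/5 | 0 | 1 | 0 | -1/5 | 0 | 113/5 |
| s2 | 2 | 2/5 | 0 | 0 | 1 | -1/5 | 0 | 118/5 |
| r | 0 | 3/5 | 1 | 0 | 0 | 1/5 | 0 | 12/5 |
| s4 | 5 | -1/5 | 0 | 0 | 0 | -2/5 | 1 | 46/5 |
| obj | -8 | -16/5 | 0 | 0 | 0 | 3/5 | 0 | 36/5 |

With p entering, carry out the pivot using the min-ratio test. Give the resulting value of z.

548/25

Ratio test on column p — row 1: (113/5)/3 = 113/15; row 2: (118/5)/2 = 59/5; row 3: entry 0 ≤ 0; row 4: (46/5)/5 = 46/25. Minimum is 46/25 at row 4 (s4 leaves); pivot element 5.
Pivot on row 4; the obj-row RHS becomes 36/5 − (-8)·(46/25) = 548/25.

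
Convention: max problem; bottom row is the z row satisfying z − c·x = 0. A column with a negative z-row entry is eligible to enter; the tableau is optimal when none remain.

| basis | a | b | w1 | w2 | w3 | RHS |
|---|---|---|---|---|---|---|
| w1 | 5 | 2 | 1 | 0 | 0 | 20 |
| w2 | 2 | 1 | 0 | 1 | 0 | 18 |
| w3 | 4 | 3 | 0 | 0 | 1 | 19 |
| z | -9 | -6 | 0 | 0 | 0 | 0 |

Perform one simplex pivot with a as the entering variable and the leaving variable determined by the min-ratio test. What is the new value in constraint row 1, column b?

Ratio test on column a — row 1: 20/5 = 4; row 2: 18/2 = 9; row 3: 19/4 = 19/4. Minimum is 4 at row 1 (w1 leaves); pivot element 5.
Divide row 1 by 5; eliminate column a from the other rows.
In the new row 1, the b entry is the old entry divided by the pivot: 2/5 = 2/5.

2/5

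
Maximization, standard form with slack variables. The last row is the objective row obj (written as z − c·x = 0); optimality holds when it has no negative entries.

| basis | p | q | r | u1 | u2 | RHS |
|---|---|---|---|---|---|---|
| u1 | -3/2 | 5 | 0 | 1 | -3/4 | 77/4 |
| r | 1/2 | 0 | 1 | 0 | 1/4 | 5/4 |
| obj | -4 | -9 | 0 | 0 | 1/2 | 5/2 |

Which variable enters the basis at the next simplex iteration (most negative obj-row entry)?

Negative obj-row entries: p: -4, q: -9.
The most negative is -9 in column q, so q enters.

q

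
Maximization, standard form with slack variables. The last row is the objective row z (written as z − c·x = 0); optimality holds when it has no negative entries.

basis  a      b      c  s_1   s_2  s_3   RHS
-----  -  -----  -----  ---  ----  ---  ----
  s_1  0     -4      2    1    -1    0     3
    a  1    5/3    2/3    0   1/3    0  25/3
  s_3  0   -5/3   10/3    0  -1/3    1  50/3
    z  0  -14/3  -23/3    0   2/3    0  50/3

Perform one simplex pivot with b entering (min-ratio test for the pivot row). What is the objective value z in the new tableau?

Ratio test on column b — row 1: entry -4 ≤ 0; row 2: (25/3)/(5/3) = 5; row 3: entry -5/3 ≤ 0. Minimum is 5 at row 2 (a leaves); pivot element 5/3.
Pivot on row 2; the z-row RHS becomes 50/3 − (-14/3)·5 = 40.

40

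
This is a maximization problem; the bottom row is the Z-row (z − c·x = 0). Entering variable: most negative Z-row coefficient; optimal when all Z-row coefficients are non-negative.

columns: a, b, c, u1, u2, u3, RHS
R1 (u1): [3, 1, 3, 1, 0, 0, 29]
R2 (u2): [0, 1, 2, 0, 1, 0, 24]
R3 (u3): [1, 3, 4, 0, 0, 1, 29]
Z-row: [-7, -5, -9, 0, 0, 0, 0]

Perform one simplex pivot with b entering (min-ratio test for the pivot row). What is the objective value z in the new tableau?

145/3

Ratio test on column b — row 1: 29/1 = 29; row 2: 24/1 = 24; row 3: 29/3 = 29/3. Minimum is 29/3 at row 3 (u3 leaves); pivot element 3.
Pivot on row 3; the Z-row RHS becomes 0 − (-5)·(29/3) = 145/3.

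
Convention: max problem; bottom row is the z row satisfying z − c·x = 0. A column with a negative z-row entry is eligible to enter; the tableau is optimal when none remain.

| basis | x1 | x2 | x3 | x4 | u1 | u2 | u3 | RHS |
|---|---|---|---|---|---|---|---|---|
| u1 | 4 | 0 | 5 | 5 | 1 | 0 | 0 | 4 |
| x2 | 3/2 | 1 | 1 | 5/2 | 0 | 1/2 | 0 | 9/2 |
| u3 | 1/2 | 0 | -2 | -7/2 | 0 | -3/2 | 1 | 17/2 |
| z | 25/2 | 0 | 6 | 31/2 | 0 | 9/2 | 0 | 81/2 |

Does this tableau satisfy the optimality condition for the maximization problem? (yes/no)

Every z-row coefficient is ≥ 0, so the tableau is optimal.

yes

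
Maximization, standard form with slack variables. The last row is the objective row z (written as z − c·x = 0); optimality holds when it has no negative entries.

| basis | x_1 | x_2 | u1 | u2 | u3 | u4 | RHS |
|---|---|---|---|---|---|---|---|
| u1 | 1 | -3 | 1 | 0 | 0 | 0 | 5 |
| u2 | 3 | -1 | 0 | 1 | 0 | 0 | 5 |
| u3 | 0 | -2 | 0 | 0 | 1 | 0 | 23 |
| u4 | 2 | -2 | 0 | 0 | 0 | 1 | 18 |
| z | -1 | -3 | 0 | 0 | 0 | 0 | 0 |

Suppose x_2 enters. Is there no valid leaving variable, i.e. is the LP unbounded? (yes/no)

Every constraint-row entry in column x_2 is ≤ 0, so increasing x_2 is unbounded.

yes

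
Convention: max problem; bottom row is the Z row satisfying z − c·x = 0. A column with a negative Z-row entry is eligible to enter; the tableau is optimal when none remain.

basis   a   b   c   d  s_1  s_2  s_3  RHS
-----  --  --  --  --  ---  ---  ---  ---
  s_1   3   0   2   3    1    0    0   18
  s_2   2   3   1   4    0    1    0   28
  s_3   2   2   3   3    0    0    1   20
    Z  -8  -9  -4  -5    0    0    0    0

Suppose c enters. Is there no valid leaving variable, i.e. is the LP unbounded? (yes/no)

no

Column c has positive entries in row(s) 1, 2, 3, so the ratio test bounds it — not unbounded.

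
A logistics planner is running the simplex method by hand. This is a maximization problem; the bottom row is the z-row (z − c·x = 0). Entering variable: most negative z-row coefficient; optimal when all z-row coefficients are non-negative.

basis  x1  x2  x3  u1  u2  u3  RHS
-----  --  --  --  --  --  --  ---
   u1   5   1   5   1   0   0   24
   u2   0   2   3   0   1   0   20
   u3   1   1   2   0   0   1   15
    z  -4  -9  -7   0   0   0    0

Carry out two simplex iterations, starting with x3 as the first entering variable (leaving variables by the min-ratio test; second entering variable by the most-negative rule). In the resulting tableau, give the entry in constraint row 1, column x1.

10/7

Ratio test on column x3 — row 1: 24/5 = 24/5; row 2: 20/3 = 20/3; row 3: 15/2 = 15/2. Minimum is 24/5 at row 1 (u1 leaves); pivot element 5.
Divide row 1 by 5; eliminate column x3 from the other rows.
Second iteration: most negative z-row entry is -38/5 in column x2, so x2 enters.
Ratio test on column x2 — row 1: (24/5)/(1/5) = 24; row 2: (28/5)/(7/5) = 4; row 3: (27/5)/(3/5) = 9. Minimum is 4 at row 2 (u2 leaves); pivot element 7/5.
Divide row 2 by 7/5; eliminate column x2 from the other rows.
After both pivots, the entry at constraint row 1, column x1 is 10/7.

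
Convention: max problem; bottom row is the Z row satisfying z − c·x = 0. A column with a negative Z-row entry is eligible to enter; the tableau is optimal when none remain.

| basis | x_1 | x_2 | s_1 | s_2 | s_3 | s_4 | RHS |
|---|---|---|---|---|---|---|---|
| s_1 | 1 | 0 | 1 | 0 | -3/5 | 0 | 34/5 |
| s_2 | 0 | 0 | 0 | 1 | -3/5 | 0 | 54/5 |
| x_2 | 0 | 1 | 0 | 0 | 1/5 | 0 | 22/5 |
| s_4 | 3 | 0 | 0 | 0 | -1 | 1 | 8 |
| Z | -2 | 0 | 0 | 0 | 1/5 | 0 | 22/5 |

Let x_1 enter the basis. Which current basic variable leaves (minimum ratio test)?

s_4

Column x_1 entries and ratios — s_1: (34/5)/1 = 34/5; s_2: 0 ≤ 0, skip; x_2: 0 ≤ 0, skip; s_4: 8/3 = 8/3.
Smallest ratio is 8/3 in the row of s_4, so s_4 leaves.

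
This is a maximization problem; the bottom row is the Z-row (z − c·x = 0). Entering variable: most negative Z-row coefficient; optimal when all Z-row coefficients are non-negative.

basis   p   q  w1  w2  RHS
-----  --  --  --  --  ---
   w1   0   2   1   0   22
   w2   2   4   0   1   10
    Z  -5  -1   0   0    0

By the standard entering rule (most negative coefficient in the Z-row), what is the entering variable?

Negative Z-row entries: p: -5, q: -1.
The most negative is -5 in column p, so p enters.

p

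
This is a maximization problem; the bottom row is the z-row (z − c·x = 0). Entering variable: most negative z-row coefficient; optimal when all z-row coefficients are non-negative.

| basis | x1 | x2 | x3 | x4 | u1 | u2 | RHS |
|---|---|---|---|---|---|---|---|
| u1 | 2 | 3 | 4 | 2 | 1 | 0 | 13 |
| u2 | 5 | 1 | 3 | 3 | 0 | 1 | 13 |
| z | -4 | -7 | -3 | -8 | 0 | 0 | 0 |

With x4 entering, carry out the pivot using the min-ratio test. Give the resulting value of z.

104/3

Ratio test on column x4 — row 1: 13/2 = 13/2; row 2: 13/3 = 13/3. Minimum is 13/3 at row 2 (u2 leaves); pivot element 3.
Pivot on row 2; the z-row RHS becomes 0 − (-8)·(13/3) = 104/3.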